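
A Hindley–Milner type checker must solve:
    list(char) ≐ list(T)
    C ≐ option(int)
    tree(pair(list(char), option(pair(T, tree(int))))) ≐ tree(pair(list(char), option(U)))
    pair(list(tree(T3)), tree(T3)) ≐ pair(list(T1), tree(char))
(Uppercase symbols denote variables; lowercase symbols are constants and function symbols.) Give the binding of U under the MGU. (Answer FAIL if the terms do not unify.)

Decompose list/1: char ≐ T.
Bind T := char; substituting into the one remaining equation that mentions T gives: tree(pair(list(char), option(pair(char, tree(int))))) ≐ tree(pair(list(char), option(U))).
Bind C := option(int); no other remaining equation mentions C.
Decompose tree/1: pair(list(char), option(pair(char, tree(int)))) ≐ pair(list(char), option(U)).
Decompose pair/2: list(char) ≐ list(char),  option(pair(char, tree(int))) ≐ option(U).
Delete trivial equation list(char) ≐ list(char).
Decompose option/1: pair(char, tree(int)) ≐ U.
Bind U := pair(char, tree(int)); no other remaining equation mentions U.
Decompose pair/2: list(tree(T3)) ≐ list(T1),  tree(T3) ≐ tree(char).
Decompose list/1: tree(T3) ≐ T1.
Bind T1 := tree(T3); no other remaining equation mentions T1.
Decompose tree/1: T3 ≐ char.
Bind T3 := char. Substituting into the earlier binding gives T1 := tree(char).
MGU = { T := char, C := option(int), U := pair(char, tree(int)), T1 := tree(char), T3 := char }, so U := pair(char, tree(int)).

pair(char, tree(int))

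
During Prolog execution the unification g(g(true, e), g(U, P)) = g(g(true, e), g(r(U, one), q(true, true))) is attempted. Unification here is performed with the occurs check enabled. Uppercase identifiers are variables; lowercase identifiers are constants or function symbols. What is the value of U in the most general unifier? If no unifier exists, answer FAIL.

FAIL

Decompose g/2: g(true, e) = g(true, e),  g(U, P) = g(r(U, one), q(true, true)).
Delete trivial equation g(true, e) = g(true, e).
Decompose g/2: U = r(U, one),  P = q(true, true).
Occurs check fails: U occurs in r(U, one); the equation U = r(U, one) has no finite solution.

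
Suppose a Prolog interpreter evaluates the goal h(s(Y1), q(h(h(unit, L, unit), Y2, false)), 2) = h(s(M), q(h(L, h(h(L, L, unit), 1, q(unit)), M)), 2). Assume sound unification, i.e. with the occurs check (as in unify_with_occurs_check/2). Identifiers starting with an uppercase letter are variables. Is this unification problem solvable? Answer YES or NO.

NO

Decompose h/3: s(Y1) = s(M),  q(h(h(unit, L, unit), Y2, false)) = q(h(L, h(h(L, L, unit), 1, q(unit)), M)),  2 = 2.
Decompose s/1: Y1 = M.
Bind Y1 := M; no other remaining equation mentions Y1.
Decompose q/1: h(h(unit, L, unit), Y2, false) = h(L, h(h(L, L, unit), 1, q(unit)), M).
Decompose h/3: h(unit, L, unit) = L,  Y2 = h(h(L, L, unit), 1, q(unit)),  false = M.
Occurs check fails: L occurs in h(unit, L, unit); the equation L = h(unit, L, unit) has no finite solution.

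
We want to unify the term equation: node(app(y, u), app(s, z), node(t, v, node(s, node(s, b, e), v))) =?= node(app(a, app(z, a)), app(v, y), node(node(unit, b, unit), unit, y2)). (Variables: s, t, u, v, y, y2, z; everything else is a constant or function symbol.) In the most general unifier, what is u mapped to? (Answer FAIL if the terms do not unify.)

app(a, a)

Decompose node/3: app(y, u) =?= app(a, app(z, a)),  app(s, z) =?= app(v, y),  node(t, v, node(s, node(s, b, e), v)) =?= node(node(unit, b, unit), unit, y2).
Decompose app/2: y =?= a,  u =?= app(z, a).
Bind y := a; substituting into the one remaining equation that mentions y gives: app(s, z) =?= app(v, a).
Bind u := app(z, a); no other remaining equation mentions u.
Decompose app/2: s =?= v,  z =?= a.
Bind s := v; substituting into the one remaining equation that mentions s gives: node(t, v, node(v, node(v, b, e), v)) =?= node(node(unit, b, unit), unit, y2).
Bind z := a; no other remaining equation mentions z. Substituting into the earlier binding gives u := app(a, a).
Decompose node/3: t =?= node(unit, b, unit),  v =?= unit,  node(v, node(v, b, e), v) =?= y2.
Bind t := node(unit, b, unit); no other remaining equation mentions t.
Bind v := unit; substituting into the remaining equation gives: node(unit, node(unit, b, e), unit) =?= y2. Substituting into the earlier binding gives s := unit.
Bind y2 := node(unit, node(unit, b, e), unit).
MGU = { y -> a, u -> app(a, a), s -> unit, z -> a, t -> node(unit, b, unit), v -> unit, y2 -> node(unit, node(unit, b, e), unit) }, so u -> app(a, a).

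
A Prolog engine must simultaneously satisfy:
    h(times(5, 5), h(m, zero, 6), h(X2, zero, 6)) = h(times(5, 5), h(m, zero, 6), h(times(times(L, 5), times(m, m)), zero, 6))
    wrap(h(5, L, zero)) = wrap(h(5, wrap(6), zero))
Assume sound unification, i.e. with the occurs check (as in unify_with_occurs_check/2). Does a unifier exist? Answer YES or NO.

YES

Decompose h/3: times(5, 5) = times(5, 5),  h(m, zero, 6) = h(m, zero, 6),  h(X2, zero, 6) = h(times(times(L, 5), times(m, m)), zero, 6).
Delete trivial equation times(5, 5) = times(5, 5).
Delete trivial equation h(m, zero, 6) = h(m, zero, 6).
Decompose h/3: X2 = times(times(L, 5), times(m, m)),  zero = zero,  6 = 6.
Bind X2 := times(times(L, 5), times(m, m)); no other remaining equation mentions X2.
Delete trivial equation zero = zero.
Delete trivial equation 6 = 6.
Decompose wrap/1: h(5, L, zero) = h(5, wrap(6), zero).
Decompose h/3: 5 = 5,  L = wrap(6),  zero = zero.
Delete trivial equation 5 = 5.
Bind L := wrap(6); no other remaining equation mentions L. Substituting into the earlier binding gives X2 := times(times(wrap(6), 5), times(m, m)).
Delete trivial equation zero = zero.
No equations remain and no clash or occurs-check failure arose, so a unifier exists.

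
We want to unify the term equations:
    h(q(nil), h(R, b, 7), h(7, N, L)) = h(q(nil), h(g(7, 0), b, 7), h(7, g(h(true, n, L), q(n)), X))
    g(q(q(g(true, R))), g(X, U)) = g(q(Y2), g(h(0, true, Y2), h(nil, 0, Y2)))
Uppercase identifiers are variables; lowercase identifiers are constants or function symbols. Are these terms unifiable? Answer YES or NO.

YES

Decompose h/3: q(nil) = q(nil),  h(R, b, 7) = h(g(7, 0), b, 7),  h(7, N, L) = h(7, g(h(true, n, L), q(n)), X).
Delete trivial equation q(nil) = q(nil).
Decompose h/3: R = g(7, 0),  b = b,  7 = 7.
Bind R := g(7, 0); substituting into the one remaining equation that mentions R gives: g(q(q(g(true, g(7, 0)))), g(X, U)) = g(q(Y2), g(h(0, true, Y2), h(nil, 0, Y2))).
Delete trivial equation b = b.
Delete trivial equation 7 = 7.
Decompose h/3: 7 = 7,  N = g(h(true, n, L), q(n)),  L = X.
Delete trivial equation 7 = 7.
Bind N := g(h(true, n, L), q(n)); no other remaining equation mentions N.
Bind L := X; no other remaining equation mentions L. Substituting into the earlier binding gives N := g(h(true, n, X), q(n)).
Decompose g/2: q(q(g(true, g(7, 0)))) = q(Y2),  g(X, U) = g(h(0, true, Y2), h(nil, 0, Y2)).
Decompose q/1: q(g(true, g(7, 0))) = Y2.
Bind Y2 := q(g(true, g(7, 0))); substituting into the remaining equation gives: g(X, U) = g(h(0, true, q(g(true, g(7, 0)))), h(nil, 0, q(g(true, g(7, 0))))).
Decompose g/2: X = h(0, true, q(g(true, g(7, 0)))),  U = h(nil, 0, q(g(true, g(7, 0)))).
Bind X := h(0, true, q(g(true, g(7, 0)))); no other remaining equation mentions X. Substituting into the earlier bindings gives N := g(h(true, n, h(0, true, q(g(true, g(7, 0))))), q(n)), L := h(0, true, q(g(true, g(7, 0)))).
Bind U := h(nil, 0, q(g(true, g(7, 0)))).
No equations remain and no clash or occurs-check failure arose, so a unifier exists.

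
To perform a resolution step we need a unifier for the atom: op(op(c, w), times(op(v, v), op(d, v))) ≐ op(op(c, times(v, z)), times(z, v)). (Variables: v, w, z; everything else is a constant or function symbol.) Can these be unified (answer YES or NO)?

NO

Decompose op/2: op(c, w) ≐ op(c, times(v, z)),  times(op(v, v), op(d, v)) ≐ times(z, v).
Decompose op/2: c ≐ c,  w ≐ times(v, z).
Delete trivial equation c ≐ c.
Bind w := times(v, z); no other remaining equation mentions w.
Decompose times/2: op(v, v) ≐ z,  op(d, v) ≐ v.
Bind z := op(v, v); no other remaining equation mentions z. Substituting into the earlier binding gives w := times(v, op(v, v)).
Occurs check fails: v occurs in op(d, v); the equation v ≐ op(d, v) has no finite solution.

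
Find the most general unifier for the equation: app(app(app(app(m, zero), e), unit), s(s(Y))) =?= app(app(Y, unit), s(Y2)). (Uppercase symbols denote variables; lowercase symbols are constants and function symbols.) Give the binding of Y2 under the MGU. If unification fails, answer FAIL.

Decompose app/2: app(app(app(m, zero), e), unit) =?= app(Y, unit),  s(s(Y)) =?= s(Y2).
Decompose app/2: app(app(m, zero), e) =?= Y,  unit =?= unit.
Bind Y := app(app(m, zero), e); substituting into the one remaining equation that mentions Y gives: s(s(app(app(m, zero), e))) =?= s(Y2).
Delete trivial equation unit =?= unit.
Decompose s/1: s(app(app(m, zero), e)) =?= Y2.
Bind Y2 := s(app(app(m, zero), e)).
MGU = { Y -> app(app(m, zero), e), Y2 -> s(app(app(m, zero), e)) }, so Y2 -> s(app(app(m, zero), e)).

s(app(app(m, zero), e))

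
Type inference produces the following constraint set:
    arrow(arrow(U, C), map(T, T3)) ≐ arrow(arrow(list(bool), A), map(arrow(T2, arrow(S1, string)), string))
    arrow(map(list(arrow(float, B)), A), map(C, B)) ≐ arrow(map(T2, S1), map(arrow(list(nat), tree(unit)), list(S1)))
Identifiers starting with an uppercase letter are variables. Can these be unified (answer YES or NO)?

Decompose arrow/2: arrow(U, C) ≐ arrow(list(bool), A),  map(T, T3) ≐ map(arrow(T2, arrow(S1, string)), string).
Decompose arrow/2: U ≐ list(bool),  C ≐ A.
Bind U := list(bool); no other remaining equation mentions U.
Bind C := A; substituting into the one remaining equation that mentions C gives: arrow(map(list(arrow(float, B)), A), map(A, B)) ≐ arrow(map(T2, S1), map(arrow(list(nat), tree(unit)), list(S1))).
Decompose map/2: T ≐ arrow(T2, arrow(S1, string)),  T3 ≐ string.
Bind T := arrow(T2, arrow(S1, string)); no other remaining equation mentions T.
Bind T3 := string; no other remaining equation mentions T3.
Decompose arrow/2: map(list(arrow(float, B)), A) ≐ map(T2, S1),  map(A, B) ≐ map(arrow(list(nat), tree(unit)), list(S1)).
Decompose map/2: list(arrow(float, B)) ≐ T2,  A ≐ S1.
Bind T2 := list(arrow(float, B)); no other remaining equation mentions T2. Substituting into the earlier binding gives T := arrow(list(arrow(float, B)), arrow(S1, string)).
Bind A := S1; substituting into the remaining equation gives: map(S1, B) ≐ map(arrow(list(nat), tree(unit)), list(S1)). Substituting into the earlier binding gives C := S1.
Decompose map/2: S1 ≐ arrow(list(nat), tree(unit)),  B ≐ list(S1).
Bind S1 := arrow(list(nat), tree(unit)); substituting into the remaining equation gives: B ≐ list(arrow(list(nat), tree(unit))). Substituting into the earlier bindings gives C := arrow(list(nat), tree(unit)), T := arrow(list(arrow(float, B)), arrow(arrow(list(nat), tree(unit)), string)), A := arrow(list(nat), tree(unit)).
Bind B := list(arrow(list(nat), tree(unit))). Substituting into the earlier bindings gives T := arrow(list(arrow(float, list(arrow(list(nat), tree(unit))))), arrow(arrow(list(nat), tree(unit)), string)), T2 := list(arrow(float, list(arrow(list(nat), tree(unit))))).
No equations remain and no clash or occurs-check failure arose, so a unifier exists.

YES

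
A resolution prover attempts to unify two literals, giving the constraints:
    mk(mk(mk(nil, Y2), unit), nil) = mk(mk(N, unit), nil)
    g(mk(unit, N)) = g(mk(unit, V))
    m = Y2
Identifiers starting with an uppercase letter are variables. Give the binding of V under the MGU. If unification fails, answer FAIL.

mk(nil, m)

Decompose mk/2: mk(mk(nil, Y2), unit) = mk(N, unit),  nil = nil.
Decompose mk/2: mk(nil, Y2) = N,  unit = unit.
Bind N := mk(nil, Y2); substituting into the one remaining equation that mentions N gives: g(mk(unit, mk(nil, Y2))) = g(mk(unit, V)).
Delete trivial equation unit = unit.
Delete trivial equation nil = nil.
Decompose g/1: mk(unit, mk(nil, Y2)) = mk(unit, V).
Decompose mk/2: unit = unit,  mk(nil, Y2) = V.
Delete trivial equation unit = unit.
Bind V := mk(nil, Y2); no other remaining equation mentions V.
Bind Y2 := m. Substituting into the earlier bindings gives N := mk(nil, m), V := mk(nil, m).
MGU = { N -> mk(nil, m), V -> mk(nil, m), Y2 -> m }, so V -> mk(nil, m).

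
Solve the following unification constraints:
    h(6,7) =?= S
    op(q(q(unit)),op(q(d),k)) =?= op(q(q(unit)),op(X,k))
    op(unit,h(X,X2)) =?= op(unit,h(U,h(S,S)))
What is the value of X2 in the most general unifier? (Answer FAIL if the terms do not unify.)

h(h(6,7),h(6,7))

Bind S := h(6,7); substituting into the one remaining equation that mentions S gives: op(unit,h(X,X2)) =?= op(unit,h(U,h(h(6,7),h(6,7)))).
Decompose op/2: q(q(unit)) =?= q(q(unit)),  op(q(d),k) =?= op(X,k).
Delete trivial equation q(q(unit)) =?= q(q(unit)).
Decompose op/2: q(d) =?= X,  k =?= k.
Bind X := q(d); substituting into the one remaining equation that mentions X gives: op(unit,h(q(d),X2)) =?= op(unit,h(U,h(h(6,7),h(6,7)))).
Delete trivial equation k =?= k.
Decompose op/2: unit =?= unit,  h(q(d),X2) =?= h(U,h(h(6,7),h(6,7))).
Delete trivial equation unit =?= unit.
Decompose h/2: q(d) =?= U,  X2 =?= h(h(6,7),h(6,7)).
Bind U := q(d); no other remaining equation mentions U.
Bind X2 := h(h(6,7),h(6,7)).
MGU = { S -> h(6,7), X -> q(d), U -> q(d), X2 -> h(h(6,7),h(6,7)) }, so X2 -> h(h(6,7),h(6,7)).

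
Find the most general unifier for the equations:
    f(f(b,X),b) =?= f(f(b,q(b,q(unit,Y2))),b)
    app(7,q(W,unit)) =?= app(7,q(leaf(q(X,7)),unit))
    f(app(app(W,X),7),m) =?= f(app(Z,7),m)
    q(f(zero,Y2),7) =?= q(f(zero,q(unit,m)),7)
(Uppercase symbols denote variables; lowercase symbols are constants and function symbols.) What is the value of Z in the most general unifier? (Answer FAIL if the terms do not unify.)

Decompose f/2: f(b,X) =?= f(b,q(b,q(unit,Y2))),  b =?= b.
Decompose f/2: b =?= b,  X =?= q(b,q(unit,Y2)).
Delete trivial equation b =?= b.
Bind X := q(b,q(unit,Y2)); substituting into the 2 remaining equations that mention X gives: app(7,q(W,unit)) =?= app(7,q(leaf(q(q(b,q(unit,Y2)),7)),unit)),  f(app(app(W,q(b,q(unit,Y2))),7),m) =?= f(app(Z,7),m).
Delete trivial equation b =?= b.
Decompose app/2: 7 =?= 7,  q(W,unit) =?= q(leaf(q(q(b,q(unit,Y2)),7)),unit).
Delete trivial equation 7 =?= 7.
Decompose q/2: W =?= leaf(q(q(b,q(unit,Y2)),7)),  unit =?= unit.
Bind W := leaf(q(q(b,q(unit,Y2)),7)); substituting into the one remaining equation that mentions W gives: f(app(app(leaf(q(q(b,q(unit,Y2)),7)),q(b,q(unit,Y2))),7),m) =?= f(app(Z,7),m).
Delete trivial equation unit =?= unit.
Decompose f/2: app(app(leaf(q(q(b,q(unit,Y2)),7)),q(b,q(unit,Y2))),7) =?= app(Z,7),  m =?= m.
Decompose app/2: app(leaf(q(q(b,q(unit,Y2)),7)),q(b,q(unit,Y2))) =?= Z,  7 =?= 7.
Bind Z := app(leaf(q(q(b,q(unit,Y2)),7)),q(b,q(unit,Y2))); no other remaining equation mentions Z.
Delete trivial equation 7 =?= 7.
Delete trivial equation m =?= m.
Decompose q/2: f(zero,Y2) =?= f(zero,q(unit,m)),  7 =?= 7.
Decompose f/2: zero =?= zero,  Y2 =?= q(unit,m).
Delete trivial equation zero =?= zero.
Bind Y2 := q(unit,m); no other remaining equation mentions Y2. Substituting into the earlier bindings gives X := q(b,q(unit,q(unit,m))), W := leaf(q(q(b,q(unit,q(unit,m))),7)), Z := app(leaf(q(q(b,q(unit,q(unit,m))),7)),q(b,q(unit,q(unit,m)))).
Delete trivial equation 7 =?= 7.
MGU = { X ↦ q(b,q(unit,q(unit,m))), W ↦ leaf(q(q(b,q(unit,q(unit,m))),7)), Z ↦ app(leaf(q(q(b,q(unit,q(unit,m))),7)),q(b,q(unit,q(unit,m)))), Y2 ↦ q(unit,m) }, so Z ↦ app(leaf(q(q(b,q(unit,q(unit,m))),7)),q(b,q(unit,q(unit,m)))).

app(leaf(q(q(b,q(unit,q(unit,m))),7)),q(b,q(unit,q(unit,m))))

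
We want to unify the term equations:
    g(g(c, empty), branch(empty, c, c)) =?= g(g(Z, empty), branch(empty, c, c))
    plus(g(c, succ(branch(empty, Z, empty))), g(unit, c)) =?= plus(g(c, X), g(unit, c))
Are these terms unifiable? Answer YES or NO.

Decompose g/2: g(c, empty) =?= g(Z, empty),  branch(empty, c, c) =?= branch(empty, c, c).
Decompose g/2: c =?= Z,  empty =?= empty.
Bind Z := c; substituting into the one remaining equation that mentions Z gives: plus(g(c, succ(branch(empty, c, empty))), g(unit, c)) =?= plus(g(c, X), g(unit, c)).
Delete trivial equation empty =?= empty.
Delete trivial equation branch(empty, c, c) =?= branch(empty, c, c).
Decompose plus/2: g(c, succ(branch(empty, c, empty))) =?= g(c, X),  g(unit, c) =?= g(unit, c).
Decompose g/2: c =?= c,  succ(branch(empty, c, empty)) =?= X.
Delete trivial equation c =?= c.
Bind X := succ(branch(empty, c, empty)); no other remaining equation mentions X.
Delete trivial equation g(unit, c) =?= g(unit, c).
No equations remain and no clash or occurs-check failure arose, so a unifier exists.

YES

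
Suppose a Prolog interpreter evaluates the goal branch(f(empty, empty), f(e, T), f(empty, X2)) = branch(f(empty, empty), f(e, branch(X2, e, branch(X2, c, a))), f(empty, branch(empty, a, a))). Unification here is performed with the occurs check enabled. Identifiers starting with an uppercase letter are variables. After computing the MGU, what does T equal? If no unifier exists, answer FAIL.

Decompose branch/3: f(empty, empty) = f(empty, empty),  f(e, T) = f(e, branch(X2, e, branch(X2, c, a))),  f(empty, X2) = f(empty, branch(empty, a, a)).
Delete trivial equation f(empty, empty) = f(empty, empty).
Decompose f/2: e = e,  T = branch(X2, e, branch(X2, c, a)).
Delete trivial equation e = e.
Bind T := branch(X2, e, branch(X2, c, a)); no other remaining equation mentions T.
Decompose f/2: empty = empty,  X2 = branch(empty, a, a).
Delete trivial equation empty = empty.
Bind X2 := branch(empty, a, a). Substituting into the earlier binding gives T := branch(branch(empty, a, a), e, branch(branch(empty, a, a), c, a)).
MGU = { T = branch(branch(empty, a, a), e, branch(branch(empty, a, a), c, a)), X2 = branch(empty, a, a) }, so T = branch(branch(empty, a, a), e, branch(branch(empty, a, a), c, a)).

branch(branch(empty, a, a), e, branch(branch(empty, a, a), c, a))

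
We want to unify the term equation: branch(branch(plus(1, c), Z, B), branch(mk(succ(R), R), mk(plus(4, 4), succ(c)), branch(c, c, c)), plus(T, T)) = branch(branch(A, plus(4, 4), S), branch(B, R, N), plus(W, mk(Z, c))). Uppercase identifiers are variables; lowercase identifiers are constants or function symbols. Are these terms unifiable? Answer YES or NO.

Decompose branch/3: branch(plus(1, c), Z, B) = branch(A, plus(4, 4), S),  branch(mk(succ(R), R), mk(plus(4, 4), succ(c)), branch(c, c, c)) = branch(B, R, N),  plus(T, T) = plus(W, mk(Z, c)).
Decompose branch/3: plus(1, c) = A,  Z = plus(4, 4),  B = S.
Bind A := plus(1, c); no other remaining equation mentions A.
Bind Z := plus(4, 4); substituting into the one remaining equation that mentions Z gives: plus(T, T) = plus(W, mk(plus(4, 4), c)).
Bind B := S; substituting into the one remaining equation that mentions B gives: branch(mk(succ(R), R), mk(plus(4, 4), succ(c)), branch(c, c, c)) = branch(S, R, N).
Decompose branch/3: mk(succ(R), R) = S,  mk(plus(4, 4), succ(c)) = R,  branch(c, c, c) = N.
Bind S := mk(succ(R), R); no other remaining equation mentions S. Substituting into the earlier binding gives B := mk(succ(R), R).
Bind R := mk(plus(4, 4), succ(c)); no other remaining equation mentions R. Substituting into the earlier bindings gives B := mk(succ(mk(plus(4, 4), succ(c))), mk(plus(4, 4), succ(c))), S := mk(succ(mk(plus(4, 4), succ(c))), mk(plus(4, 4), succ(c))).
Bind N := branch(c, c, c); no other remaining equation mentions N.
Decompose plus/2: T = W,  T = mk(plus(4, 4), c).
Bind T := W; substituting into the remaining equation gives: W = mk(plus(4, 4), c).
Bind W := mk(plus(4, 4), c). Substituting into the earlier binding gives T := mk(plus(4, 4), c).
No equations remain and no clash or occurs-check failure arose, so a unifier exists.

YES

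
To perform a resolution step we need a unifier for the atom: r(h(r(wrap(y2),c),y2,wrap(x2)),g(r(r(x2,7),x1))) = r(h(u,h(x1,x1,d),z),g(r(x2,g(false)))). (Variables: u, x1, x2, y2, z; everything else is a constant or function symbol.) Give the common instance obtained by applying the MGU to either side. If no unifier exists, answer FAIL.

Decompose r/2: h(r(wrap(y2),c),y2,wrap(x2)) = h(u,h(x1,x1,d),z),  g(r(r(x2,7),x1)) = g(r(x2,g(false))).
Decompose h/3: r(wrap(y2),c) = u,  y2 = h(x1,x1,d),  wrap(x2) = z.
Bind u := r(wrap(y2),c); no other remaining equation mentions u.
Bind y2 := h(x1,x1,d); no other remaining equation mentions y2. Substituting into the earlier binding gives u := r(wrap(h(x1,x1,d)),c).
Bind z := wrap(x2); no other remaining equation mentions z.
Decompose g/1: r(r(x2,7),x1) = r(x2,g(false)).
Decompose r/2: r(x2,7) = x2,  x1 = g(false).
Occurs check fails: x2 occurs in r(x2,7); the equation x2 = r(x2,7) has no finite solution.

FAIL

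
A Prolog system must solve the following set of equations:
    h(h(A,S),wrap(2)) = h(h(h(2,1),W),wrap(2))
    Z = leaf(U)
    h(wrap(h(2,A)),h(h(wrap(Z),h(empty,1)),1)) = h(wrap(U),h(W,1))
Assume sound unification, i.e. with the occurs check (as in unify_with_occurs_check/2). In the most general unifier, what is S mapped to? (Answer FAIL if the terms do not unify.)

Decompose h/2: h(A,S) = h(h(2,1),W),  wrap(2) = wrap(2).
Decompose h/2: A = h(2,1),  S = W.
Bind A := h(2,1); substituting into the one remaining equation that mentions A gives: h(wrap(h(2,h(2,1))),h(h(wrap(Z),h(empty,1)),1)) = h(wrap(U),h(W,1)).
Bind S := W; no other remaining equation mentions S.
Delete trivial equation wrap(2) = wrap(2).
Bind Z := leaf(U); substituting into the remaining equation gives: h(wrap(h(2,h(2,1))),h(h(wrap(leaf(U)),h(empty,1)),1)) = h(wrap(U),h(W,1)).
Decompose h/2: wrap(h(2,h(2,1))) = wrap(U),  h(h(wrap(leaf(U)),h(empty,1)),1) = h(W,1).
Decompose wrap/1: h(2,h(2,1)) = U.
Bind U := h(2,h(2,1)); substituting into the remaining equation gives: h(h(wrap(leaf(h(2,h(2,1)))),h(empty,1)),1) = h(W,1). Substituting into the earlier binding gives Z := leaf(h(2,h(2,1))).
Decompose h/2: h(wrap(leaf(h(2,h(2,1)))),h(empty,1)) = W,  1 = 1.
Bind W := h(wrap(leaf(h(2,h(2,1)))),h(empty,1)); no other remaining equation mentions W. Substituting into the earlier binding gives S := h(wrap(leaf(h(2,h(2,1)))),h(empty,1)).
Delete trivial equation 1 = 1.
MGU = { A -> h(2,1), S -> h(wrap(leaf(h(2,h(2,1)))),h(empty,1)), Z -> leaf(h(2,h(2,1))), U -> h(2,h(2,1)), W -> h(wrap(leaf(h(2,h(2,1)))),h(empty,1)) }, so S -> h(wrap(leaf(h(2,h(2,1)))),h(empty,1)).

h(wrap(leaf(h(2,h(2,1)))),h(empty,1))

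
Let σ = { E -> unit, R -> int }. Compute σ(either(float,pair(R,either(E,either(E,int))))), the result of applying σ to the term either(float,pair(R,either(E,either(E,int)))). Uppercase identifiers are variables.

either(float,pair(int,either(unit,either(unit,int))))

Replace each occurrence of E with unit.
Replace each occurrence of R with int.
Result: either(float,pair(int,either(unit,either(unit,int)))).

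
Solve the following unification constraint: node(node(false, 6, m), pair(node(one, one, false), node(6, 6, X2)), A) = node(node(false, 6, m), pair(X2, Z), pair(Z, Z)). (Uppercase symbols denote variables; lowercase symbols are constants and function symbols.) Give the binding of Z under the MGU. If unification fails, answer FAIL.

Decompose node/3: node(false, 6, m) = node(false, 6, m),  pair(node(one, one, false), node(6, 6, X2)) = pair(X2, Z),  A = pair(Z, Z).
Delete trivial equation node(false, 6, m) = node(false, 6, m).
Decompose pair/2: node(one, one, false) = X2,  node(6, 6, X2) = Z.
Bind X2 := node(one, one, false); substituting into the one remaining equation that mentions X2 gives: node(6, 6, node(one, one, false)) = Z.
Bind Z := node(6, 6, node(one, one, false)); substituting into the remaining equation gives: A = pair(node(6, 6, node(one, one, false)), node(6, 6, node(one, one, false))).
Bind A := pair(node(6, 6, node(one, one, false)), node(6, 6, node(one, one, false))).
MGU = { X2 -> node(one, one, false), Z -> node(6, 6, node(one, one, false)), A -> pair(node(6, 6, node(one, one, false)), node(6, 6, node(one, one, false))) }, so Z -> node(6, 6, node(one, one, false)).

node(6, 6, node(one, one, false))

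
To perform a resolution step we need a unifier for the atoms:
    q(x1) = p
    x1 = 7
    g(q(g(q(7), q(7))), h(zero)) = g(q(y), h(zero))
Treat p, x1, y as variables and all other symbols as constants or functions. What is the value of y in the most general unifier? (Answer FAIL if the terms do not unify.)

g(q(7), q(7))

Bind p := q(x1); no other remaining equation mentions p.
Bind x1 := 7; no other remaining equation mentions x1. Substituting into the earlier binding gives p := q(7).
Decompose g/2: q(g(q(7), q(7))) = q(y),  h(zero) = h(zero).
Decompose q/1: g(q(7), q(7)) = y.
Bind y := g(q(7), q(7)); no other remaining equation mentions y.
Delete trivial equation h(zero) = h(zero).
MGU = { p := q(7), x1 := 7, y := g(q(7), q(7)) }, so y := g(q(7), q(7)).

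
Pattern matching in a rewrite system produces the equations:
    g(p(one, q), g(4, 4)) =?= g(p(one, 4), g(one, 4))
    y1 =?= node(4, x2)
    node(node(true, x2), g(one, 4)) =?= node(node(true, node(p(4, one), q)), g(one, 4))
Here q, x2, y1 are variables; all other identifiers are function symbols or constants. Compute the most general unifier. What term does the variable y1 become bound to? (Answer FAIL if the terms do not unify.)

FAIL

Decompose g/2: p(one, q) =?= p(one, 4),  g(4, 4) =?= g(one, 4).
Decompose p/2: one =?= one,  q =?= 4.
Delete trivial equation one =?= one.
Bind q := 4; substituting into the one remaining equation that mentions q gives: node(node(true, x2), g(one, 4)) =?= node(node(true, node(p(4, one), 4)), g(one, 4)).
Decompose g/2: 4 =?= one,  4 =?= 4.
Clash: constants 4 and one differ; no unifier exists.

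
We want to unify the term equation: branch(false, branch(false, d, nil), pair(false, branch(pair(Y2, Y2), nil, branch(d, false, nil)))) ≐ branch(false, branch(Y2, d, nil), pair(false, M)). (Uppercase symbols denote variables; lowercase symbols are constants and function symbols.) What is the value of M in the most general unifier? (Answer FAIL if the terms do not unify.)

branch(pair(false, false), nil, branch(d, false, nil))

Decompose branch/3: false ≐ false,  branch(false, d, nil) ≐ branch(Y2, d, nil),  pair(false, branch(pair(Y2, Y2), nil, branch(d, false, nil))) ≐ pair(false, M).
Delete trivial equation false ≐ false.
Decompose branch/3: false ≐ Y2,  d ≐ d,  nil ≐ nil.
Bind Y2 := false; substituting into the one remaining equation that mentions Y2 gives: pair(false, branch(pair(false, false), nil, branch(d, false, nil))) ≐ pair(false, M).
Delete trivial equation d ≐ d.
Delete trivial equation nil ≐ nil.
Decompose pair/2: false ≐ false,  branch(pair(false, false), nil, branch(d, false, nil)) ≐ M.
Delete trivial equation false ≐ false.
Bind M := branch(pair(false, false), nil, branch(d, false, nil)).
MGU = { Y2 := false, M := branch(pair(false, false), nil, branch(d, false, nil)) }, so M := branch(pair(false, false), nil, branch(d, false, nil)).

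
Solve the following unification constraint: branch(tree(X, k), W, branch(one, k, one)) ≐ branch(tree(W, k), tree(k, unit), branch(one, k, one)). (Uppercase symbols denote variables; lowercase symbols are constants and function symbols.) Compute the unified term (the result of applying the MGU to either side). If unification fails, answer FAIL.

Decompose branch/3: tree(X, k) ≐ tree(W, k),  W ≐ tree(k, unit),  branch(one, k, one) ≐ branch(one, k, one).
Decompose tree/2: X ≐ W,  k ≐ k.
Bind X := W; no other remaining equation mentions X.
Delete trivial equation k ≐ k.
Bind W := tree(k, unit); no other remaining equation mentions W. Substituting into the earlier binding gives X := tree(k, unit).
Delete trivial equation branch(one, k, one) ≐ branch(one, k, one).
Applying the MGU to either side gives branch(tree(tree(k, unit), k), tree(k, unit), branch(one, k, one)).

branch(tree(tree(k, unit), k), tree(k, unit), branch(one, k, one))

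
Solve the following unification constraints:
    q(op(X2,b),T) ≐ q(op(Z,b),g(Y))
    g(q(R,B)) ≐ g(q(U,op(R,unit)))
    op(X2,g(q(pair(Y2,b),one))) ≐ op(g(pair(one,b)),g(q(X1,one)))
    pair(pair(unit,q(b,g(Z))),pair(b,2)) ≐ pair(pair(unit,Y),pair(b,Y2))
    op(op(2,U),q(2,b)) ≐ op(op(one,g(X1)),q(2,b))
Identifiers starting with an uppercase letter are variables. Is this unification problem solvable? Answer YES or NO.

Decompose q/2: op(X2,b) ≐ op(Z,b),  T ≐ g(Y).
Decompose op/2: X2 ≐ Z,  b ≐ b.
Bind X2 := Z; substituting into the one remaining equation that mentions X2 gives: op(Z,g(q(pair(Y2,b),one))) ≐ op(g(pair(one,b)),g(q(X1,one))).
Delete trivial equation b ≐ b.
Bind T := g(Y); no other remaining equation mentions T.
Decompose g/1: q(R,B) ≐ q(U,op(R,unit)).
Decompose q/2: R ≐ U,  B ≐ op(R,unit).
Bind R := U; substituting into the one remaining equation that mentions R gives: B ≐ op(U,unit).
Bind B := op(U,unit); no other remaining equation mentions B.
Decompose op/2: Z ≐ g(pair(one,b)),  g(q(pair(Y2,b),one)) ≐ g(q(X1,one)).
Bind Z := g(pair(one,b)); substituting into the one remaining equation that mentions Z gives: pair(pair(unit,q(b,g(g(pair(one,b))))),pair(b,2)) ≐ pair(pair(unit,Y),pair(b,Y2)). Substituting into the earlier binding gives X2 := g(pair(one,b)).
Decompose g/1: q(pair(Y2,b),one) ≐ q(X1,one).
Decompose q/2: pair(Y2,b) ≐ X1,  one ≐ one.
Bind X1 := pair(Y2,b); substituting into the one remaining equation that mentions X1 gives: op(op(2,U),q(2,b)) ≐ op(op(one,g(pair(Y2,b))),q(2,b)).
Delete trivial equation one ≐ one.
Decompose pair/2: pair(unit,q(b,g(g(pair(one,b))))) ≐ pair(unit,Y),  pair(b,2) ≐ pair(b,Y2).
Decompose pair/2: unit ≐ unit,  q(b,g(g(pair(one,b)))) ≐ Y.
Delete trivial equation unit ≐ unit.
Bind Y := q(b,g(g(pair(one,b)))); no other remaining equation mentions Y. Substituting into the earlier binding gives T := g(q(b,g(g(pair(one,b))))).
Decompose pair/2: b ≐ b,  2 ≐ Y2.
Delete trivial equation b ≐ b.
Bind Y2 := 2; substituting into the remaining equation gives: op(op(2,U),q(2,b)) ≐ op(op(one,g(pair(2,b))),q(2,b)). Substituting into the earlier binding gives X1 := pair(2,b).
Decompose op/2: op(2,U) ≐ op(one,g(pair(2,b))),  q(2,b) ≐ q(2,b).
Decompose op/2: 2 ≐ one,  U ≐ g(pair(2,b)).
Clash: constants 2 and one differ; no unifier exists.

NO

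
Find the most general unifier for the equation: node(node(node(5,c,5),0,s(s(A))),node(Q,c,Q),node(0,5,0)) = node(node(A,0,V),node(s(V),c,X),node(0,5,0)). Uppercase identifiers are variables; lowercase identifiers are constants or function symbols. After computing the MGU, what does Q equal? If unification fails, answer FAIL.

Decompose node/3: node(node(5,c,5),0,s(s(A))) = node(A,0,V),  node(Q,c,Q) = node(s(V),c,X),  node(0,5,0) = node(0,5,0).
Decompose node/3: node(5,c,5) = A,  0 = 0,  s(s(A)) = V.
Bind A := node(5,c,5); substituting into the one remaining equation that mentions A gives: s(s(node(5,c,5))) = V.
Delete trivial equation 0 = 0.
Bind V := s(s(node(5,c,5))); substituting into the one remaining equation that mentions V gives: node(Q,c,Q) = node(s(s(s(node(5,c,5)))),c,X).
Decompose node/3: Q = s(s(s(node(5,c,5)))),  c = c,  Q = X.
Bind Q := s(s(s(node(5,c,5)))); substituting into the one remaining equation that mentions Q gives: s(s(s(node(5,c,5)))) = X.
Delete trivial equation c = c.
Bind X := s(s(s(node(5,c,5)))); no other remaining equation mentions X.
Delete trivial equation node(0,5,0) = node(0,5,0).
MGU = { A -> node(5,c,5), V -> s(s(node(5,c,5))), Q -> s(s(s(node(5,c,5)))), X -> s(s(s(node(5,c,5)))) }, so Q -> s(s(s(node(5,c,5)))).

s(s(s(node(5,c,5))))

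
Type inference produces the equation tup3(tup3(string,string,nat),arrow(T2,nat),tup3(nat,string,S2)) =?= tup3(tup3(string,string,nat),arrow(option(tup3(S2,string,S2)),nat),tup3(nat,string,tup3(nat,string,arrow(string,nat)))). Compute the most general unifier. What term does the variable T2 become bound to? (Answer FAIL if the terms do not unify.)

option(tup3(tup3(nat,string,arrow(string,nat)),string,tup3(nat,string,arrow(string,nat))))

Decompose tup3/3: tup3(string,string,nat) =?= tup3(string,string,nat),  arrow(T2,nat) =?= arrow(option(tup3(S2,string,S2)),nat),  tup3(nat,string,S2) =?= tup3(nat,string,tup3(nat,string,arrow(string,nat))).
Delete trivial equation tup3(string,string,nat) =?= tup3(string,string,nat).
Decompose arrow/2: T2 =?= option(tup3(S2,string,S2)),  nat =?= nat.
Bind T2 := option(tup3(S2,string,S2)); no other remaining equation mentions T2.
Delete trivial equation nat =?= nat.
Decompose tup3/3: nat =?= nat,  string =?= string,  S2 =?= tup3(nat,string,arrow(string,nat)).
Delete trivial equation nat =?= nat.
Delete trivial equation string =?= string.
Bind S2 := tup3(nat,string,arrow(string,nat)). Substituting into the earlier binding gives T2 := option(tup3(tup3(nat,string,arrow(string,nat)),string,tup3(nat,string,arrow(string,nat)))).
MGU = { T2 -> option(tup3(tup3(nat,string,arrow(string,nat)),string,tup3(nat,string,arrow(string,nat)))), S2 -> tup3(nat,string,arrow(string,nat)) }, so T2 -> option(tup3(tup3(nat,string,arrow(string,nat)),string,tup3(nat,string,arrow(string,nat)))).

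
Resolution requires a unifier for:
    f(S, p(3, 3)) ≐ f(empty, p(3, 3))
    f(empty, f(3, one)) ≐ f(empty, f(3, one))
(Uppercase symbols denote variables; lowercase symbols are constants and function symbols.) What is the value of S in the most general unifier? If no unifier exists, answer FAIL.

empty

Decompose f/2: S ≐ empty,  p(3, 3) ≐ p(3, 3).
Bind S := empty; no other remaining equation mentions S.
Delete trivial equation p(3, 3) ≐ p(3, 3).
Delete trivial equation f(empty, f(3, one)) ≐ f(empty, f(3, one)).
MGU = { S := empty }, so S := empty.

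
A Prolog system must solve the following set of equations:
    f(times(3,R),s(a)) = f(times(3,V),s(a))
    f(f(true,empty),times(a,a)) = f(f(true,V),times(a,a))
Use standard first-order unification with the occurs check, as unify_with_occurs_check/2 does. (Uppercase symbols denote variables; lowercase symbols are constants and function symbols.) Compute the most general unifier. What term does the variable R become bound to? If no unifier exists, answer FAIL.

Decompose f/2: times(3,R) = times(3,V),  s(a) = s(a).
Decompose times/2: 3 = 3,  R = V.
Delete trivial equation 3 = 3.
Bind R := V; no other remaining equation mentions R.
Delete trivial equation s(a) = s(a).
Decompose f/2: f(true,empty) = f(true,V),  times(a,a) = times(a,a).
Decompose f/2: true = true,  empty = V.
Delete trivial equation true = true.
Bind V := empty; no other remaining equation mentions V. Substituting into the earlier binding gives R := empty.
Delete trivial equation times(a,a) = times(a,a).
MGU = { R ↦ empty, V ↦ empty }, so R ↦ empty.

empty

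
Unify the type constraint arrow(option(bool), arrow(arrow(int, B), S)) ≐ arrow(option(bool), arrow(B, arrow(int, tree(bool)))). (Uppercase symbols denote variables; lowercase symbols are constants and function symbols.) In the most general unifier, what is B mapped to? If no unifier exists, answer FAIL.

Decompose arrow/2: option(bool) ≐ option(bool),  arrow(arrow(int, B), S) ≐ arrow(B, arrow(int, tree(bool))).
Delete trivial equation option(bool) ≐ option(bool).
Decompose arrow/2: arrow(int, B) ≐ B,  S ≐ arrow(int, tree(bool)).
Occurs check fails: B occurs in arrow(int, B); the equation B ≐ arrow(int, B) has no finite solution.

FAIL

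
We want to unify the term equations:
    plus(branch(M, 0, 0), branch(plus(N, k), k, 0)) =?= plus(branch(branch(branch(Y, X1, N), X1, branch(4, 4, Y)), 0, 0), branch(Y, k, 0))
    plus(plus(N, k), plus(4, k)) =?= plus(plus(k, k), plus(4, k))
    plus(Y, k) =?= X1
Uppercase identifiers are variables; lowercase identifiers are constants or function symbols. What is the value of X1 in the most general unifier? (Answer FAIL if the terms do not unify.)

plus(plus(k, k), k)

Decompose plus/2: branch(M, 0, 0) =?= branch(branch(branch(Y, X1, N), X1, branch(4, 4, Y)), 0, 0),  branch(plus(N, k), k, 0) =?= branch(Y, k, 0).
Decompose branch/3: M =?= branch(branch(Y, X1, N), X1, branch(4, 4, Y)),  0 =?= 0,  0 =?= 0.
Bind M := branch(branch(Y, X1, N), X1, branch(4, 4, Y)); no other remaining equation mentions M.
Delete trivial equation 0 =?= 0.
Delete trivial equation 0 =?= 0.
Decompose branch/3: plus(N, k) =?= Y,  k =?= k,  0 =?= 0.
Bind Y := plus(N, k); substituting into the one remaining equation that mentions Y gives: plus(plus(N, k), k) =?= X1. Substituting into the earlier binding gives M := branch(branch(plus(N, k), X1, N), X1, branch(4, 4, plus(N, k))).
Delete trivial equation k =?= k.
Delete trivial equation 0 =?= 0.
Decompose plus/2: plus(N, k) =?= plus(k, k),  plus(4, k) =?= plus(4, k).
Decompose plus/2: N =?= k,  k =?= k.
Bind N := k; substituting into the one remaining equation that mentions N gives: plus(plus(k, k), k) =?= X1. Substituting into the earlier bindings gives M := branch(branch(plus(k, k), X1, k), X1, branch(4, 4, plus(k, k))), Y := plus(k, k).
Delete trivial equation k =?= k.
Delete trivial equation plus(4, k) =?= plus(4, k).
Bind X1 := plus(plus(k, k), k). Substituting into the earlier binding gives M := branch(branch(plus(k, k), plus(plus(k, k), k), k), plus(plus(k, k), k), branch(4, 4, plus(k, k))).
MGU = { M -> branch(branch(plus(k, k), plus(plus(k, k), k), k), plus(plus(k, k), k), branch(4, 4, plus(k, k))), Y -> plus(k, k), N -> k, X1 -> plus(plus(k, k), k) }, so X1 -> plus(plus(k, k), k).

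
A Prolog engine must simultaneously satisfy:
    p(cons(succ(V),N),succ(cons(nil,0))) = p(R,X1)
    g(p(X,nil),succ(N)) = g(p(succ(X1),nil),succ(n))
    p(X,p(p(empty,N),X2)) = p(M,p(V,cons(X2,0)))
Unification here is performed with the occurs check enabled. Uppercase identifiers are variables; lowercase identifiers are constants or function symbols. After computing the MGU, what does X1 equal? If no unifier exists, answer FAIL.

Decompose p/2: cons(succ(V),N) = R,  succ(cons(nil,0)) = X1.
Bind R := cons(succ(V),N); no other remaining equation mentions R.
Bind X1 := succ(cons(nil,0)); substituting into the one remaining equation that mentions X1 gives: g(p(X,nil),succ(N)) = g(p(succ(succ(cons(nil,0))),nil),succ(n)).
Decompose g/2: p(X,nil) = p(succ(succ(cons(nil,0))),nil),  succ(N) = succ(n).
Decompose p/2: X = succ(succ(cons(nil,0))),  nil = nil.
Bind X := succ(succ(cons(nil,0))); substituting into the one remaining equation that mentions X gives: p(succ(succ(cons(nil,0))),p(p(empty,N),X2)) = p(M,p(V,cons(X2,0))).
Delete trivial equation nil = nil.
Decompose succ/1: N = n.
Bind N := n; substituting into the remaining equation gives: p(succ(succ(cons(nil,0))),p(p(empty,n),X2)) = p(M,p(V,cons(X2,0))). Substituting into the earlier binding gives R := cons(succ(V),n).
Decompose p/2: succ(succ(cons(nil,0))) = M,  p(p(empty,n),X2) = p(V,cons(X2,0)).
Bind M := succ(succ(cons(nil,0))); no other remaining equation mentions M.
Decompose p/2: p(empty,n) = V,  X2 = cons(X2,0).
Bind V := p(empty,n); no other remaining equation mentions V. Substituting into the earlier binding gives R := cons(succ(p(empty,n)),n).
Occurs check fails: X2 occurs in cons(X2,0); the equation X2 = cons(X2,0) has no finite solution.

FAIL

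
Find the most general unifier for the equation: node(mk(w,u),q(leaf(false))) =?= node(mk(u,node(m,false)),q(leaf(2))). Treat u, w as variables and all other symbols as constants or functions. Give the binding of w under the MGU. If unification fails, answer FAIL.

Decompose node/2: mk(w,u) =?= mk(u,node(m,false)),  q(leaf(false)) =?= q(leaf(2)).
Decompose mk/2: w =?= u,  u =?= node(m,false).
Bind w := u; no other remaining equation mentions w.
Bind u := node(m,false); no other remaining equation mentions u. Substituting into the earlier binding gives w := node(m,false).
Decompose q/1: leaf(false) =?= leaf(2).
Decompose leaf/1: false =?= 2.
Clash: constants false and 2 differ; no unifier exists.

FAIL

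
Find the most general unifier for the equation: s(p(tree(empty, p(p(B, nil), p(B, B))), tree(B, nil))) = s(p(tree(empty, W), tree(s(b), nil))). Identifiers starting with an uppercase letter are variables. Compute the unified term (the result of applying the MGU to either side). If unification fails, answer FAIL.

Decompose s/1: p(tree(empty, p(p(B, nil), p(B, B))), tree(B, nil)) = p(tree(empty, W), tree(s(b), nil)).
Decompose p/2: tree(empty, p(p(B, nil), p(B, B))) = tree(empty, W),  tree(B, nil) = tree(s(b), nil).
Decompose tree/2: empty = empty,  p(p(B, nil), p(B, B)) = W.
Delete trivial equation empty = empty.
Bind W := p(p(B, nil), p(B, B)); no other remaining equation mentions W.
Decompose tree/2: B = s(b),  nil = nil.
Bind B := s(b); no other remaining equation mentions B. Substituting into the earlier binding gives W := p(p(s(b), nil), p(s(b), s(b))).
Delete trivial equation nil = nil.
Applying the MGU to either side gives s(p(tree(empty, p(p(s(b), nil), p(s(b), s(b)))), tree(s(b), nil))).

s(p(tree(empty, p(p(s(b), nil), p(s(b), s(b)))), tree(s(b), nil)))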